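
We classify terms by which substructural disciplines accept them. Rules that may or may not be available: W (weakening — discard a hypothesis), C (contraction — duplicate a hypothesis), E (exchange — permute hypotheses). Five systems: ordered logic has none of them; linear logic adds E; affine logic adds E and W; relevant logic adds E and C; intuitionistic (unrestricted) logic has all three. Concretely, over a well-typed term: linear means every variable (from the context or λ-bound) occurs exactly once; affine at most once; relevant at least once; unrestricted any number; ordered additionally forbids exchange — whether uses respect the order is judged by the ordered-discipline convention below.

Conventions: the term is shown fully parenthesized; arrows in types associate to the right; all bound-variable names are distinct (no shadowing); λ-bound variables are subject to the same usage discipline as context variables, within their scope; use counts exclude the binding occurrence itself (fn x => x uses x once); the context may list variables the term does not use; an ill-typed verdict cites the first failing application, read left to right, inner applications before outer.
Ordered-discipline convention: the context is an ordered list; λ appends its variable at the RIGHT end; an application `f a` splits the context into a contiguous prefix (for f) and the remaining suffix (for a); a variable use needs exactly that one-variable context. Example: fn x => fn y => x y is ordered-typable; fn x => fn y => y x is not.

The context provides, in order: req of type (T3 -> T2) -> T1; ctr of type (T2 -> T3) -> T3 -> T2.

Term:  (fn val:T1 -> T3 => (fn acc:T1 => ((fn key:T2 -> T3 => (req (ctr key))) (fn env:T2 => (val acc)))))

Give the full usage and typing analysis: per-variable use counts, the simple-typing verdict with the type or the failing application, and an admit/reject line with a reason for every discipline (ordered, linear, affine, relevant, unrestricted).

variable uses: req: 1; ctr: 1; val [bound]: 1; acc [bound]: 1; key [bound]: 1; env [bound]: 0
uses in reading order: req, ctr, key, val, acc
typing: well-typed — term : (T1 -> T3) -> T1 -> T1
ordered: ✗, unused: env — weakening required
linear: ✗, unused: env — weakening required
affine: ✓, at most one use each (req, ctr, val, acc, key, env)
relevant: ✗, unused: env — weakening required
unrestricted: ✓, simply typable at (T1 -> T3) -> T1 -> T1; W, C, E all held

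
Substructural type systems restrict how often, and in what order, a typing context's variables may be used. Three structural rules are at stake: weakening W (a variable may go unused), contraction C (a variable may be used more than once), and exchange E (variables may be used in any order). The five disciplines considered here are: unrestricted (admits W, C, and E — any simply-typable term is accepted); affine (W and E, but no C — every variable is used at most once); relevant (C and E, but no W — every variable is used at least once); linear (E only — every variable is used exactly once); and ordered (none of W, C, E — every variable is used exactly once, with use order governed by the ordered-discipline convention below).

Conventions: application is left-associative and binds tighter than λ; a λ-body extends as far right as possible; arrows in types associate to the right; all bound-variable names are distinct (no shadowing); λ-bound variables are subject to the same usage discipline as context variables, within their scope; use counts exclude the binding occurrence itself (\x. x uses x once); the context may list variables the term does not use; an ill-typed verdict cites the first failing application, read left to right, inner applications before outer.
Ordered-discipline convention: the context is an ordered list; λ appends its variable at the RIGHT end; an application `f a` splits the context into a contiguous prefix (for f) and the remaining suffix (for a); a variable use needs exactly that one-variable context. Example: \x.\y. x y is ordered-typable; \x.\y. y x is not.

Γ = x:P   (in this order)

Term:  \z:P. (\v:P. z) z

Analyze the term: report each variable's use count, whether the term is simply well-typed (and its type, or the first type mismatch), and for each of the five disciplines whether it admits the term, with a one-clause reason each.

use counts: x=0, z [bound]=2, v [bound]=0
left-to-right use order: z, z
typing: well-typed at P → P
ordered: ✗, uses contraction: z ×2; x, v left unused
linear: ✗, uses contraction: z ×2; x, v left unused
affine: ✗, uses contraction: z ×2
relevant: ✗, x, v left unused
unrestricted: ✓, well-typed at P → P; no restrictions here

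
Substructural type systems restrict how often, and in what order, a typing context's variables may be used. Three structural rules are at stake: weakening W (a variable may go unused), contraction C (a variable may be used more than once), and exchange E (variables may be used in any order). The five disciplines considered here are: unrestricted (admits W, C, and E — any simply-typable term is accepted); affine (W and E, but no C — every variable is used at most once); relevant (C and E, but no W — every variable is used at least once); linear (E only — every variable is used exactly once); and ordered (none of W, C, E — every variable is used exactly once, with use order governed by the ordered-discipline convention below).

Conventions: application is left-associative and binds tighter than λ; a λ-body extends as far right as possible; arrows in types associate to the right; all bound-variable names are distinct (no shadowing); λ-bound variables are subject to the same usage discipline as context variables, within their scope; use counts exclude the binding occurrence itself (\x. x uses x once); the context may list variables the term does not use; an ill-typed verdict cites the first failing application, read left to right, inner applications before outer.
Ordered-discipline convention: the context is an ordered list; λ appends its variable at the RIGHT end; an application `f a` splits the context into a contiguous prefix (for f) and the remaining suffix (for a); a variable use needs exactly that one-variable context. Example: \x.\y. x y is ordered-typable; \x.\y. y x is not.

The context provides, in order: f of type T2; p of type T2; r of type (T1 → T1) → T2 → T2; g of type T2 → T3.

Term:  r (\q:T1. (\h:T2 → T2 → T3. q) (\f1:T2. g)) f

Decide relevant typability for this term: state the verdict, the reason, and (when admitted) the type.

no — p, h, f1 left unused
variable uses: f=1; p=0; r=1; g=1; q [bound]=1; h [bound]=0; f1 [bound]=0
left-to-right use order: r, q, g, f
typing: ✓ — T2
all disciplines: ordered ✗ · linear ✗ · affine ✓ · relevant ✗ · unrestricted ✓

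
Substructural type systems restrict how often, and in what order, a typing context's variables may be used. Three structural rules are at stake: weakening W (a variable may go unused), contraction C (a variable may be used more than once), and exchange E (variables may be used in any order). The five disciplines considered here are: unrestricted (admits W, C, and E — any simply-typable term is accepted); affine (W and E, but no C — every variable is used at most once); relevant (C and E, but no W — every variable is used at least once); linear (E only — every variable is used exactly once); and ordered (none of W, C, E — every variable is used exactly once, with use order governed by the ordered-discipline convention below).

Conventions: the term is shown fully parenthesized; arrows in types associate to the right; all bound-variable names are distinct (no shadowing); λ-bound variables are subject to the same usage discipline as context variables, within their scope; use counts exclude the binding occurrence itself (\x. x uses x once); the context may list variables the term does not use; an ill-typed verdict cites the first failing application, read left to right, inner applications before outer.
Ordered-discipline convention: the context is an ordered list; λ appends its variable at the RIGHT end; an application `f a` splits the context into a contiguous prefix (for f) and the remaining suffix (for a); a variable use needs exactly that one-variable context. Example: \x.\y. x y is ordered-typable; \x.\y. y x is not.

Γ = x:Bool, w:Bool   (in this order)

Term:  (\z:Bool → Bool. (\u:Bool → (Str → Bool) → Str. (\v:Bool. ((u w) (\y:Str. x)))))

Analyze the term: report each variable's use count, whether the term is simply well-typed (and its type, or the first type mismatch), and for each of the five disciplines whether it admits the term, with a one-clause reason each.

use counts: x: 1; w: 1; z (bound): 0; u (bound): 1; v (bound): 0; y (bound): 0
left-to-right use order: u, w, x
typing: well-typed — term : (Bool → Bool) → (Bool → (Str → Bool) → Str) → Bool → Str
ordered ✗ (z, v, y never used (weakening))
linear ✗ (z, v, y never used (weakening))
affine ✓ (at most one use each (x, w, z, u, v, y))
relevant ✗ (z, v, y never used (weakening))
unrestricted ✓ (well-typed at (Bool → Bool) → (Bool → (Str → Bool) → Str) → Bool → Str; no restrictions here)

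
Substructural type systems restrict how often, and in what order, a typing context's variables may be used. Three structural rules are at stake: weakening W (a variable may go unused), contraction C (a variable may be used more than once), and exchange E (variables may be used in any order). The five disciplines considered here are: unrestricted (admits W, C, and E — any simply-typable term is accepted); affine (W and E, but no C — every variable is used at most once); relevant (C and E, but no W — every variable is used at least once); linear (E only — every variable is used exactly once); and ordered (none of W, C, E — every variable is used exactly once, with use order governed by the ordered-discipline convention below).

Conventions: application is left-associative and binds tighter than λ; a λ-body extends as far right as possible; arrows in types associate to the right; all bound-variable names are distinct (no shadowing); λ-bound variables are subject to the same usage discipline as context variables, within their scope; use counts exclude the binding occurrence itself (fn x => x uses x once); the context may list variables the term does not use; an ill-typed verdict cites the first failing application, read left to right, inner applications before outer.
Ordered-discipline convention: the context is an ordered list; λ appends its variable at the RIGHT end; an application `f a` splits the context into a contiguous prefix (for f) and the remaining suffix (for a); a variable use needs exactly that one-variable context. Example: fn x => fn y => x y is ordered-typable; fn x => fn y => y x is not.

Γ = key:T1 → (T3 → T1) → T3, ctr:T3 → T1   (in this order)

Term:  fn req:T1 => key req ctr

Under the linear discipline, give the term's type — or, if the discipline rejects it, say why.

term : T1 → T3
use counts: key ×1; ctr ×1; req [bound] ×1
order of uses: key, req, ctr
typing: the term checks, with type T1 → T3
all disciplines: ordered ✗; linear ✓; affine ✓; relevant ✓; unrestricted ✓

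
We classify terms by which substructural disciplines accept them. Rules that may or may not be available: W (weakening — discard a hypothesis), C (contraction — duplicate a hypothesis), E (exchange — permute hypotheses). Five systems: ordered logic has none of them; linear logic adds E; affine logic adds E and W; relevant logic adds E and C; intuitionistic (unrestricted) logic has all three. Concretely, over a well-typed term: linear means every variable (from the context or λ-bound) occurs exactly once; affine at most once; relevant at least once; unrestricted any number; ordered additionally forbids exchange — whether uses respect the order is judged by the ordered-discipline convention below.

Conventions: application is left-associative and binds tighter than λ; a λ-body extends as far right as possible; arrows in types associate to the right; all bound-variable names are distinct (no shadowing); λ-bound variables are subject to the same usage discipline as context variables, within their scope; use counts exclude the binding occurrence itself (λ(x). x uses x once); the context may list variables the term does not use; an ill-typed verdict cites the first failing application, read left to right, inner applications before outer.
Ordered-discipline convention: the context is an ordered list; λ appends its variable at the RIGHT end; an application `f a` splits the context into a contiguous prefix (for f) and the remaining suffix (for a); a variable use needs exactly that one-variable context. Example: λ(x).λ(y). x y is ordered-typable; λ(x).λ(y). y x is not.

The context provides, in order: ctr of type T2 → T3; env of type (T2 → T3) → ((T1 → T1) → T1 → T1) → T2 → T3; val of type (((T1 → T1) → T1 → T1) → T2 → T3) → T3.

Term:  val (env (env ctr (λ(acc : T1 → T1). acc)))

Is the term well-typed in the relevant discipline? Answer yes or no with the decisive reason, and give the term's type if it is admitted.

yes — none of ctr, env, val, acc goes unused; term : T3
usage: ctr ×1, env ×2, val ×1, acc (λ-bound) ×1
use order (left to right): val, env, env, ctr, acc
typing: ✓ — T3
summary: ordered ✗ · linear ✗ · affine ✗ · relevant ✓ · unrestricted ✓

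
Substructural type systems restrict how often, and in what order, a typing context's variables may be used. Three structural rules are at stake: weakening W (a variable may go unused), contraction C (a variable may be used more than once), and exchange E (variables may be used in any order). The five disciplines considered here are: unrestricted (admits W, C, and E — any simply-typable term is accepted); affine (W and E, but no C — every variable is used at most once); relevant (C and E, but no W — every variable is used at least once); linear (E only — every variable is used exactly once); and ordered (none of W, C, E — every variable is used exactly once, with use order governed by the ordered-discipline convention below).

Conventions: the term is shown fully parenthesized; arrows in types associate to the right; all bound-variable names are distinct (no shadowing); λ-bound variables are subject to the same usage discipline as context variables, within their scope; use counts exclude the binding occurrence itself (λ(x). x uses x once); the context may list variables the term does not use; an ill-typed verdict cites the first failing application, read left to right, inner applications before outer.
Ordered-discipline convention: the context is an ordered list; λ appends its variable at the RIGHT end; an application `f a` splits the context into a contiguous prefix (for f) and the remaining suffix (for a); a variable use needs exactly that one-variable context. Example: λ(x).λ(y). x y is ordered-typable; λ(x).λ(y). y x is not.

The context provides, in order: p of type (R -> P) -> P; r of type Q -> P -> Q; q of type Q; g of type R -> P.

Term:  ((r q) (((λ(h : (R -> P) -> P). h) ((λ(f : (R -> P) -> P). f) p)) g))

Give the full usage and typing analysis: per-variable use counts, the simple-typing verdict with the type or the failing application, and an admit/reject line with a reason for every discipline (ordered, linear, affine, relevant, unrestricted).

counts: p: 1, r: 1, q: 1, g: 1, h [bound]: 1, f [bound]: 1
left-to-right use order: r, q, h, f, p, g
typing: ✓ — Q
ordered ✗ (no contiguous prefix/suffix split fits r, q, h, f, p, g)
linear ✓ (single use per variable (p, r, q, g, h, f))
affine ✓ (no duplicate uses among p, r, q, g, h, f)
relevant ✓ (p, r, q, g, h, f: all used, weakening unneeded)
unrestricted ✓ (typability at Q is all that's needed)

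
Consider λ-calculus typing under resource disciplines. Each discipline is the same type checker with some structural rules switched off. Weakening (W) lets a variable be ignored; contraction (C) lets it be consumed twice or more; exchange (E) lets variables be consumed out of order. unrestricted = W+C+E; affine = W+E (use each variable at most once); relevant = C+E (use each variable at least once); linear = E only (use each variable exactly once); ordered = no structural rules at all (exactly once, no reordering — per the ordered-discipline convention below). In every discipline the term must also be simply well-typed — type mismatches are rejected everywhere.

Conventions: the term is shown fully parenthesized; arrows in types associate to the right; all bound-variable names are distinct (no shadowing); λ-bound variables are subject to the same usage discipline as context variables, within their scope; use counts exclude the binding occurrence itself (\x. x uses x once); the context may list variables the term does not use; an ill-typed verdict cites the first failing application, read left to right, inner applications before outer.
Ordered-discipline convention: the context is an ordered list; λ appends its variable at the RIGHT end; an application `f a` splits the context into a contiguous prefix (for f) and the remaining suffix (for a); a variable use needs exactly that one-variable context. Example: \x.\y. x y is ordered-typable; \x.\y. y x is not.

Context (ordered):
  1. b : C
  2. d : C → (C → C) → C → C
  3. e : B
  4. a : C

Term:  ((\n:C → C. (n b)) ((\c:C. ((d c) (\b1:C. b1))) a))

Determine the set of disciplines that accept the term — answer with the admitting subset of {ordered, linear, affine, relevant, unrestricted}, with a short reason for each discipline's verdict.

admitted in: affine, unrestricted
counts: b: 1×; d: 1×; e: 0×; a: 1×; n [bound]: 1×; c [bound]: 1×; b1 [bound]: 1×
order of uses: n, b, d, c, b1, a
typing: well-typed — term : C
ordered: ✗ — e never used (weakening)
linear: ✗ — e never used (weakening)
affine: ✓ — at most one use each (b, d, e, a, n, c, b1)
relevant: ✗ — e never used (weakening)
unrestricted: ✓ — typability at C is all that's needed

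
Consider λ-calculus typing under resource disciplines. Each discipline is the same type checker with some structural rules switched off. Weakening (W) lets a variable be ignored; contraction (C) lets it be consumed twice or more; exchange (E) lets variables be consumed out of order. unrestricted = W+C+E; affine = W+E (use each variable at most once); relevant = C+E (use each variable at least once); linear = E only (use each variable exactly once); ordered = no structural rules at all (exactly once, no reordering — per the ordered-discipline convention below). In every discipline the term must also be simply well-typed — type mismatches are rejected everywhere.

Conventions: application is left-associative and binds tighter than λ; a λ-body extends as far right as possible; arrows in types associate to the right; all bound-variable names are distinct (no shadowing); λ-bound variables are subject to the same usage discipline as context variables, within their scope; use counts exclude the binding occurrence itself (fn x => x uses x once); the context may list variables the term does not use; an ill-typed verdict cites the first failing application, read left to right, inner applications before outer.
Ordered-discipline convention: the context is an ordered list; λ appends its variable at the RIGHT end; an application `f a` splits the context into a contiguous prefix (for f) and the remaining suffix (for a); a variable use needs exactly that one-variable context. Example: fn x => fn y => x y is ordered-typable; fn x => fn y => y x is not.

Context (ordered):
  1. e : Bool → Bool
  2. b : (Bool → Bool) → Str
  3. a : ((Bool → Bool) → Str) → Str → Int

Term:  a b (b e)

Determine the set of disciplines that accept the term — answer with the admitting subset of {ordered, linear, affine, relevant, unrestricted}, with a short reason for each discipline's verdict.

accepted by: relevant, unrestricted
use counts: e=1, b=2, a=1
left-to-right use order: a, b, b, e
typing: ✓ — Int
ordered: ✗, needs contraction — b ×2
linear: ✗, needs contraction — b ×2
affine: ✗, needs contraction — b ×2
relevant: ✓, none of e, b, a goes unused
unrestricted: ✓, typability at Int is all that's needed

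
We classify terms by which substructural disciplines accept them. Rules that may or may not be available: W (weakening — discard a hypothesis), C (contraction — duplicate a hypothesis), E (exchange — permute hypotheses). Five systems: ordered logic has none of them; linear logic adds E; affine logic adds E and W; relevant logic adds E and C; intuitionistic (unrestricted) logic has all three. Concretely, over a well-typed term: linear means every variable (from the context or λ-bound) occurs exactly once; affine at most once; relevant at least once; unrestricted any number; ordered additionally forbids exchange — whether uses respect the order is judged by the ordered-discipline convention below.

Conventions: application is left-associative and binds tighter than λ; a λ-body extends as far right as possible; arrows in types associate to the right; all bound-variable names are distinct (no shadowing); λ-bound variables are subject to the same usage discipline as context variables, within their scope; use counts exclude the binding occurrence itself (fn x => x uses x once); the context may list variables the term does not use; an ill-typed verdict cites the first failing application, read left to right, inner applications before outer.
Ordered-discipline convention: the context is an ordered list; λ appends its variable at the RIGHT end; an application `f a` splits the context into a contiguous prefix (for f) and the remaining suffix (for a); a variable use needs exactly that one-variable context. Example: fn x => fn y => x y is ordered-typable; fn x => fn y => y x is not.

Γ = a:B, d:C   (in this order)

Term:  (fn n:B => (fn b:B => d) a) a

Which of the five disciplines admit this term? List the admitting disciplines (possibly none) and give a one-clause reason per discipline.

admitted in: unrestricted
use counts: a: 2×; d: 1×; n (bound): 0×; b (bound): 0×
uses in reading order: d, a, a
typing: the term checks, with type C
ordered ✗ (uses contraction: a ×2; unused: n, b — weakening required)
linear ✗ (uses contraction: a ×2; unused: n, b — weakening required)
affine ✗ (uses contraction: a ×2)
relevant ✗ (unused: n, b — weakening required)
unrestricted ✓ (type-checks (C) and nothing is barred)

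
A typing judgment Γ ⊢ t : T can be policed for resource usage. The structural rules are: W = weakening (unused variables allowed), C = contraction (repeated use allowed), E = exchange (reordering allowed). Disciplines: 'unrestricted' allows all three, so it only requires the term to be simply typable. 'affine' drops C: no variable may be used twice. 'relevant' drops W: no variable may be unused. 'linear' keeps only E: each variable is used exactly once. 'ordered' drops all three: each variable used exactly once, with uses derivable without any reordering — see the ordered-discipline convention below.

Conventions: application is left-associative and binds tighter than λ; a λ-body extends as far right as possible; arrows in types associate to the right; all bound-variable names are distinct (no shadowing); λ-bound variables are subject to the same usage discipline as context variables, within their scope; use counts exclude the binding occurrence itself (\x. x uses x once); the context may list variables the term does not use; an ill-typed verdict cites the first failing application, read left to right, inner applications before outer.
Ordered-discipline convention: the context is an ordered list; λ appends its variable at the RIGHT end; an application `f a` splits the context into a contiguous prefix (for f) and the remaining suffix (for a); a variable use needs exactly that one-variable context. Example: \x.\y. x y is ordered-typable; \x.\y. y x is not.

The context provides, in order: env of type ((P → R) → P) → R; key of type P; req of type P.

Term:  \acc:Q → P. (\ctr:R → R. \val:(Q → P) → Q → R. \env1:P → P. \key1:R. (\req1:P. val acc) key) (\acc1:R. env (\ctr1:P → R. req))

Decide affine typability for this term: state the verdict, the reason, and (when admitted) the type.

yes — at most one use each (env, key, req, acc, ctr, val, env1, key1, req1, acc1, ctr1); term : (Q → P) → ((Q → P) → Q → R) → (P → P) → R → Q → R
variable uses: env: 1, key: 1, req: 1, acc (λ-bound): 1, ctr (λ-bound): 0, val (λ-bound): 1, env1 (λ-bound): 0, key1 (λ-bound): 0, req1 (λ-bound): 0, acc1 (λ-bound): 0, ctr1 (λ-bound): 0
use order (left to right): val, acc, key, env, req
typing: the term checks, with type (Q → P) → ((Q → P) → Q → R) → (P → P) → R → Q → R
all disciplines: ordered ✗; linear ✗; affine ✓; relevant ✗; unrestricted ✓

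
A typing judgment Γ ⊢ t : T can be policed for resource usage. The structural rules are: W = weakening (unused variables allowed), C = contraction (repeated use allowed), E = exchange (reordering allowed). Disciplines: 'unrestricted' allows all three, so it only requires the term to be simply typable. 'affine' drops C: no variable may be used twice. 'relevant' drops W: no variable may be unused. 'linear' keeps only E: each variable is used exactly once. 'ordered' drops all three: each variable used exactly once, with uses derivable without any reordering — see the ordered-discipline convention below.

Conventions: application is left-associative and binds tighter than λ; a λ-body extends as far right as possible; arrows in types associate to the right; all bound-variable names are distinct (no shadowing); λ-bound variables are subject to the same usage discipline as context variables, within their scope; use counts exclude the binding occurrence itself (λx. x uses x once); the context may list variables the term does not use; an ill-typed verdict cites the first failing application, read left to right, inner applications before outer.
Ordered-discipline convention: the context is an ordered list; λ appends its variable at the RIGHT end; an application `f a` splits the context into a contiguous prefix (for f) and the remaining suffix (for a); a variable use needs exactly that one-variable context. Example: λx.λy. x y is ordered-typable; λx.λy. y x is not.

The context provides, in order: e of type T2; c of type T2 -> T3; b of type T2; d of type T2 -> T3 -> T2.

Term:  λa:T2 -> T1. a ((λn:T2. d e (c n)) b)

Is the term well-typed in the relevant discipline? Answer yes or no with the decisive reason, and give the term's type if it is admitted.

yes — none of e, c, b, d, a, n goes unused; term : (T2 -> T1) -> T1
variable uses: e=1, c=1, b=1, d=1, a (bound)=1, n (bound)=1
left-to-right use order: a, d, e, c, n, b
typing: the term checks, with type (T2 -> T1) -> T1
across the five disciplines: ordered ✗ | linear ✓ | affine ✓ | relevant ✓ | unrestricted ✓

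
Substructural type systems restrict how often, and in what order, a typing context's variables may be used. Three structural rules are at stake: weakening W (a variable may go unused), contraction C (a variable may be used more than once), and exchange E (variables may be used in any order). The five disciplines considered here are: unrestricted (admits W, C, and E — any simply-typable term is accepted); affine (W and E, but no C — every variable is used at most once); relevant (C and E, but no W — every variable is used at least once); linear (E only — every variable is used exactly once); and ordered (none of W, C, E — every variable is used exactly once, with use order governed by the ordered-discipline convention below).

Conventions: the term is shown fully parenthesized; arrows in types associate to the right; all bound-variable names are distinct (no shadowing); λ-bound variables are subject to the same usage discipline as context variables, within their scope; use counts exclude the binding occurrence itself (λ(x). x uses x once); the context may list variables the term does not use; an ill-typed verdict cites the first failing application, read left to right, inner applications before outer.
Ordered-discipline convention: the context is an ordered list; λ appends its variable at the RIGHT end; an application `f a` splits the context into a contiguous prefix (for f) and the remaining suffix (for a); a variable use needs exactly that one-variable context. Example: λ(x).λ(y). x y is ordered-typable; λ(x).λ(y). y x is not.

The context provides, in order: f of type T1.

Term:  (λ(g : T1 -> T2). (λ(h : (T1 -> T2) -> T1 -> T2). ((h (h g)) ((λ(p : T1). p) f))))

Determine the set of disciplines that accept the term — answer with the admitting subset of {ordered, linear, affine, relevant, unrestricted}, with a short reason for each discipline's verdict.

admitting disciplines: relevant, unrestricted
usage: f=1, g (bound)=1, h (bound)=2, p (bound)=1
left-to-right use order: h, h, g, p, f
typing: ✓ — (T1 -> T2) -> ((T1 -> T2) -> T1 -> T2) -> T2
ordered: ✗, repeated use of h ×2
linear: ✗, repeated use of h ×2
affine: ✗, repeated use of h ×2
relevant: ✓, none of f, g, h, p goes unused
unrestricted: ✓, simply typable at (T1 -> T2) -> ((T1 -> T2) -> T1 -> T2) -> T2; W, C, E all held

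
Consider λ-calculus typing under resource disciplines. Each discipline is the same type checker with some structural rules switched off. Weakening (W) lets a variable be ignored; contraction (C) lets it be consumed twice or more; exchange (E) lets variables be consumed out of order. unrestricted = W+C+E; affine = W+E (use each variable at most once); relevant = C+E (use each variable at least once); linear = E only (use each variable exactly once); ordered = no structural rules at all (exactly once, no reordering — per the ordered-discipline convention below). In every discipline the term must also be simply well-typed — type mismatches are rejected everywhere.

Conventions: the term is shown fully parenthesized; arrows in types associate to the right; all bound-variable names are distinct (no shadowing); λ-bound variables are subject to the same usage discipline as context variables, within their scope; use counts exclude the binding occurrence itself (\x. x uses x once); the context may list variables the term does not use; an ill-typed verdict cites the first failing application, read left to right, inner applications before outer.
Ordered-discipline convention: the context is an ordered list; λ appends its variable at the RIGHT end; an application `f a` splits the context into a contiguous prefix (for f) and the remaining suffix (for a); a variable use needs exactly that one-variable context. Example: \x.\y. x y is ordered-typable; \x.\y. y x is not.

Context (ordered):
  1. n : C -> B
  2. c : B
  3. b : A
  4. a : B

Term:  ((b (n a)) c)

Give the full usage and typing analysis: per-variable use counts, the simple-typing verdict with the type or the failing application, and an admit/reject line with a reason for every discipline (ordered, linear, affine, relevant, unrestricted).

usage: n=1, c=1, b=1, a=1
use order (left to right): b, n, a, c
typing: ill-typed: an argument B mismatches the expected C
ordered: ✗, a type mismatch blocks all five
linear: ✗, the type mismatch rejects it
affine: ✗, not simply typable
relevant: ✗, fails simple typing
unrestricted: ✗, a type mismatch blocks all five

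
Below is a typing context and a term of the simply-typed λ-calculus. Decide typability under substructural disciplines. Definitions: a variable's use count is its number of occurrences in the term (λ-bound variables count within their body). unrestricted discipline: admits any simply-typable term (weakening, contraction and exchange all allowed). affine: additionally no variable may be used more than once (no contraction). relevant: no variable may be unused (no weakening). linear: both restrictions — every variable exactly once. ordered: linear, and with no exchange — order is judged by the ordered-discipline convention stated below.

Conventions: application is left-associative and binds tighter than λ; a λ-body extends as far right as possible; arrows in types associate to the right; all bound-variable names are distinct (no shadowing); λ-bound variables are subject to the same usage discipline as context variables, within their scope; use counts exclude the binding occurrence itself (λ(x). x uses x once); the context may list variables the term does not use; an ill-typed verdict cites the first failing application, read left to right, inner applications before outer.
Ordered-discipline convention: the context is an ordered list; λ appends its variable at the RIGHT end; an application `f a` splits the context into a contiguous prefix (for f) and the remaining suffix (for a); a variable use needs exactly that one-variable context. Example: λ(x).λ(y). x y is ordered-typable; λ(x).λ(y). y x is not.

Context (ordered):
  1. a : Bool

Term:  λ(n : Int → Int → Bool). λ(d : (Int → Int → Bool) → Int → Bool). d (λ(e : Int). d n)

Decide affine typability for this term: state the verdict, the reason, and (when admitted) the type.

no — needs contraction — d ×2
variable uses: a ×0; n (λ-bound) ×1; d (λ-bound) ×2; e (λ-bound) ×0
left-to-right use order: d, d, n
typing: the term checks, with type (Int → Int → Bool) → ((Int → Int → Bool) → Int → Bool) → Int → Bool
across the five disciplines: ordered ✗ · linear ✗ · affine ✗ · relevant ✗ · unrestricted ✓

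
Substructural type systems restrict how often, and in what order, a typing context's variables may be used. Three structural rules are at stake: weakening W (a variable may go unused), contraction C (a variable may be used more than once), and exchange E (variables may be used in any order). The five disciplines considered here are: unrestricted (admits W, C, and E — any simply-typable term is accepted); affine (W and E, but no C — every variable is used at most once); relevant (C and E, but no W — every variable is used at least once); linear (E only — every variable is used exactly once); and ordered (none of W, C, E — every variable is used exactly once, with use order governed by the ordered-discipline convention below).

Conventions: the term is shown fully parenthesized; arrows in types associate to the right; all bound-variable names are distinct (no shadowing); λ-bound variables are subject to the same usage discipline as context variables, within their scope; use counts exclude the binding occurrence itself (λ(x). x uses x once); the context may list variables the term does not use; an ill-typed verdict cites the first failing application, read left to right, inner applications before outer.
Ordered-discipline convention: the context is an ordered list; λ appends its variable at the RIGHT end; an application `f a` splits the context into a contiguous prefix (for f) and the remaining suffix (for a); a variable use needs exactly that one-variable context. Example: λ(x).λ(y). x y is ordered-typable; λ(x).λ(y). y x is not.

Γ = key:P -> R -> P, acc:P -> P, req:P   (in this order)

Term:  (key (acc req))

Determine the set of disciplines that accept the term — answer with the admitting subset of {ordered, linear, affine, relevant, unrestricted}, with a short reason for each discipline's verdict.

accepted by: ordered, linear, affine, relevant, unrestricted
variable uses: key: 1×, acc: 1×, req: 1×
left-to-right use order: key, acc, req
typing: well-typed at R -> P
ordered ✓ (single-use (key, acc, req), ordered derivation ok)
linear ✓ (single use per variable (key, acc, req))
affine ✓ (none of key, acc, req used more than once)
relevant ✓ (every one of key, acc, req appears)
unrestricted ✓ (type-checks (R -> P) and nothing is barred)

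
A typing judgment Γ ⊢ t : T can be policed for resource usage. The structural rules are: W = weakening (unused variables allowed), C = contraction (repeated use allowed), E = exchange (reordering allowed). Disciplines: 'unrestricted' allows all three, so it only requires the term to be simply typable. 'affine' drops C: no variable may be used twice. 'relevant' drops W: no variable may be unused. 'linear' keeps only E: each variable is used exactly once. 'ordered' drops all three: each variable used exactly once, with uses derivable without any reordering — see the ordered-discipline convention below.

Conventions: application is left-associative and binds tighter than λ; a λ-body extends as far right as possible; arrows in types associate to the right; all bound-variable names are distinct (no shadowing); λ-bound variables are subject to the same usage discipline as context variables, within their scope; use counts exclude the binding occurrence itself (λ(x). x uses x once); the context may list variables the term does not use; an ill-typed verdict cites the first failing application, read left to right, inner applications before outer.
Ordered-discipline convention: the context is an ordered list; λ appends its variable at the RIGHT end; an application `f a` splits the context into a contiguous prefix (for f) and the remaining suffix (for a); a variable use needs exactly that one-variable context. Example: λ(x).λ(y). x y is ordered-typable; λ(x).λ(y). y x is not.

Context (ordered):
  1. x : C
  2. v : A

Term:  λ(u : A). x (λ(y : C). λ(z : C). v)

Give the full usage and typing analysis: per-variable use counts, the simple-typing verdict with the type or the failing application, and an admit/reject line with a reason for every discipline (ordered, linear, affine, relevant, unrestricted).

counts: x: 1×, v: 1×, u (λ-bound): 0×, y (λ-bound): 0×, z (λ-bound): 0×
order of uses: x, v
typing: ill-typed: applying a non-function (C)
ordered: ✗, not simply typable
linear: ✗, fails simple typing
affine: ✗, a type mismatch blocks all five
relevant: ✗, the type mismatch rejects it
unrestricted: ✗, not simply typable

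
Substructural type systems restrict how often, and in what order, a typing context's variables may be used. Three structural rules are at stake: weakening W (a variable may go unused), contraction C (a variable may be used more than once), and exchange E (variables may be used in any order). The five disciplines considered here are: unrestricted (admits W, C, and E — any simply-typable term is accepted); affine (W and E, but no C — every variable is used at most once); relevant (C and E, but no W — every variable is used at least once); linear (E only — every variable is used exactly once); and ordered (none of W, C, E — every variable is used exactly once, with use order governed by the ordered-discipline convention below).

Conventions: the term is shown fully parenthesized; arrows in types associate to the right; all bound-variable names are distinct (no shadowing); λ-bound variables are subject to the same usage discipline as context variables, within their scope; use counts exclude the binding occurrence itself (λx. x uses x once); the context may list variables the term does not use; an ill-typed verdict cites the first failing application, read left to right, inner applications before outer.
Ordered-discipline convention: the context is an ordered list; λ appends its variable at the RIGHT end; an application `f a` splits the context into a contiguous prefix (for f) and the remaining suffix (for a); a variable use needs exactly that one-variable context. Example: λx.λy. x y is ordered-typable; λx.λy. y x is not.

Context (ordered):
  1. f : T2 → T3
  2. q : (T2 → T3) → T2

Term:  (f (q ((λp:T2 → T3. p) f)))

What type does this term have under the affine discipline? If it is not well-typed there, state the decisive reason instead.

not well-typed under affine — uses contraction: f ×2
usage: f: 2, q: 1, p (bound): 1
left-to-right use order: f, q, p, f
typing: well-typed at T3
summary: ordered ✗; linear ✗; affine ✗; relevant ✓; unrestricted ✓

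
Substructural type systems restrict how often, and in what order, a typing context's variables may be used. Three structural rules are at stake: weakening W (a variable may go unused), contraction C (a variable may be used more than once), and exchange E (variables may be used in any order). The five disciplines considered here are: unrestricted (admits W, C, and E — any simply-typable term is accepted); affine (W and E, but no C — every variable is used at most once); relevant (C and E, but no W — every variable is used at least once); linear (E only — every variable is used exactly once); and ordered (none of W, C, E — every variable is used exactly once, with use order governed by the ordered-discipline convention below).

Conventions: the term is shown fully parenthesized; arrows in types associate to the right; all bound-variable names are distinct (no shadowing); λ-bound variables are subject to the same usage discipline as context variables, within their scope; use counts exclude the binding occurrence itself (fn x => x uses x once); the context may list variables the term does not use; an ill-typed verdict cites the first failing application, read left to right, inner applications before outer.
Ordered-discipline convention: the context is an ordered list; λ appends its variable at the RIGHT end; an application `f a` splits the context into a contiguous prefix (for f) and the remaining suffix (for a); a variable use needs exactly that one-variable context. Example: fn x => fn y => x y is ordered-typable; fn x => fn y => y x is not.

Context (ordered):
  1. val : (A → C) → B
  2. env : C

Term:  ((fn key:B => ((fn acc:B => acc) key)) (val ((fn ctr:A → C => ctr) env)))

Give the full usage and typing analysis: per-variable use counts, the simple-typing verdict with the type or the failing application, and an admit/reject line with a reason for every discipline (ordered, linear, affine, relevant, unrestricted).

use counts: val=1, env=1, key (bound)=1, acc (bound)=1, ctr (bound)=1
left-to-right use order: acc, key, val, ctr, env
typing: ill-typed: a function awaiting A → C gets C
ordered ✗ (fails simple typing)
linear ✗ (a type mismatch blocks all five)
affine ✗ (the type mismatch rejects it)
relevant ✗ (not simply typable)
unrestricted ✗ (fails simple typing)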